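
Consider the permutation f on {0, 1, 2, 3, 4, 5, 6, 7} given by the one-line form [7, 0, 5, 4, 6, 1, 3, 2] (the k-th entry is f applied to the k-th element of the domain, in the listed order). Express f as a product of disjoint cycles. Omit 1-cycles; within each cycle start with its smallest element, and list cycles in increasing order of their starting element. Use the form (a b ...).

Iterating f from 0 gives 0 → 7 → 2 → 5 → 1 → 0; that is the 5-cycle (0 7 2 5 1).
Repeating from the next unused element and collecting all non-trivial cycles gives (0 7 2 5 1)(3 4 6).

(0 7 2 5 1)(3 4 6)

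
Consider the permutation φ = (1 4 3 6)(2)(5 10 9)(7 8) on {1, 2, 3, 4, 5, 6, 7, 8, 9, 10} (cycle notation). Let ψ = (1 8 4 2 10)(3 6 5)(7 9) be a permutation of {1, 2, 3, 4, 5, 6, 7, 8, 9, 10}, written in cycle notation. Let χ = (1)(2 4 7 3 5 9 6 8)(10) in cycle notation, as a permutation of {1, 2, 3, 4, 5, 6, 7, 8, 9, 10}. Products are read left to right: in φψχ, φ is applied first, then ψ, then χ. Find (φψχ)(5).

Chase 5: φ(5) = 10; ψ(10) = 1; χ(1) = 1. Hence (φψχ)(5) = 1.

1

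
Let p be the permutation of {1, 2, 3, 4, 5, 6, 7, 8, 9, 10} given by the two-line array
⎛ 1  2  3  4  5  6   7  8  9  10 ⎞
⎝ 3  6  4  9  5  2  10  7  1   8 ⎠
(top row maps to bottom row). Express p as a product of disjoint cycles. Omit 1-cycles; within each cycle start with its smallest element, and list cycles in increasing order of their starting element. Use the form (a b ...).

Start at 1 and follow images: 1 → 3 → 4 → 9 → 1, giving the cycle (1 3 4 9).
Repeating from the next unused element and collecting all non-trivial cycles gives (1 3 4 9)(2 6)(7 10 8).

(1 3 4 9)(2 6)(7 10 8)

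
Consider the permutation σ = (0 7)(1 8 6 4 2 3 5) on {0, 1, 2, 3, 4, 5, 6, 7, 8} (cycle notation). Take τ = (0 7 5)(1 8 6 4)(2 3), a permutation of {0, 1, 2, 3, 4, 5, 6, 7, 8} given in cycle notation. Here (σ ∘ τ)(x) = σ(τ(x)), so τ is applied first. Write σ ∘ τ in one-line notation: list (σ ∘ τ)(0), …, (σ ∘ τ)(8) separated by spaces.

Chase each element through τ then σ: 0 → 7 → 0; 1 → 8 → 6; 2 → 3 → 5; 3 → 2 → 3; 4 → 1 → 8; 5 → 0 → 7; 6 → 4 → 2; 7 → 5 → 1; 8 → 6 → 4.
So σ ∘ τ in one-line form is 0 6 5 3 8 7 2 1 4.

0 6 5 3 8 7 2 1 4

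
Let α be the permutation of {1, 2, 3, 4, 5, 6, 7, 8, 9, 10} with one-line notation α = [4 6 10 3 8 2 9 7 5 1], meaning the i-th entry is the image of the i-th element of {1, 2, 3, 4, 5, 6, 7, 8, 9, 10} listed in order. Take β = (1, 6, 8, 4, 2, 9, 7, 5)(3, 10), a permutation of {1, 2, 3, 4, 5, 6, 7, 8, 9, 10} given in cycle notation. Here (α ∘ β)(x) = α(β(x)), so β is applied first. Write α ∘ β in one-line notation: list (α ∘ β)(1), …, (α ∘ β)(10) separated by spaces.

(α ∘ β)(x) = α(β(x)). Computing each image: α(β(1)) = α(6) = 2, α(β(2)) = α(9) = 5, α(β(3)) = α(10) = 1, α(β(4)) = α(2) = 6, α(β(5)) = α(1) = 4, α(β(6)) = α(8) = 7, α(β(7)) = α(5) = 8, α(β(8)) = α(4) = 3, α(β(9)) = α(7) = 9, α(β(10)) = α(3) = 10.
Hence α ∘ β = [2 5 1 6 4 7 8 3 9 10].

2 5 1 6 4 7 8 3 9 10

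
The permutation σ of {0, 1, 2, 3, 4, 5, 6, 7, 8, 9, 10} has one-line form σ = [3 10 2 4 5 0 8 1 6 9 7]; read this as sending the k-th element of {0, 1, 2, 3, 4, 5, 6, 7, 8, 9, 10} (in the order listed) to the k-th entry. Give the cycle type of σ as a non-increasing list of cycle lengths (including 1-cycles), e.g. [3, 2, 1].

The disjoint cycles are (0, 3, 4, 5)(1, 10, 7)(2)(6, 8)(9), with lengths 4, 3, 2, 1, 1 in non-increasing order.

[4, 3, 2, 1, 1]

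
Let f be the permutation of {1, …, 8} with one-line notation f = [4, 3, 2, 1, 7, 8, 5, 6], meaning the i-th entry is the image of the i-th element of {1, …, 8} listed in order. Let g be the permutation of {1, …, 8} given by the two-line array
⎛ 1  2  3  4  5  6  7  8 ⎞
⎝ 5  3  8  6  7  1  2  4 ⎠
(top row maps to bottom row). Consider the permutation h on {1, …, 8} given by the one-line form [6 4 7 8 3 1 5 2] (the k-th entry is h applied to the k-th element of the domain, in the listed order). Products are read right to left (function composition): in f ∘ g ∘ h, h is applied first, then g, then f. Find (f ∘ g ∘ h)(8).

2

Chase 8: h(8) = 2; g(2) = 3; f(3) = 2. Hence (f ∘ g ∘ h)(8) = 2.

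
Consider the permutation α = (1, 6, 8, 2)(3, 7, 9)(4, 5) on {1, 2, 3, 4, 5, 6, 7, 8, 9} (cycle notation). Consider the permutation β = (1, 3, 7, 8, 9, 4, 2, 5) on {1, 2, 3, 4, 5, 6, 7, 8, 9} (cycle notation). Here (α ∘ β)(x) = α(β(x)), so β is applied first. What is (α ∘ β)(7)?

β(7) = 8, then α(8) = 2; composing gives (α ∘ β)(7) = 2.

2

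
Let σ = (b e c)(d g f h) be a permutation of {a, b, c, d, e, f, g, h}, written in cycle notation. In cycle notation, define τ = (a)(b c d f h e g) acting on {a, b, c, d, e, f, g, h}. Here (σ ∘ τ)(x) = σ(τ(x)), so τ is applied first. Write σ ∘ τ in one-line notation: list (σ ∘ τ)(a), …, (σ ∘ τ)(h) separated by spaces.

(σ ∘ τ)(x) = σ(τ(x)). Computing each image: σ(τ(a)) = σ(a) = a, σ(τ(b)) = σ(c) = b, σ(τ(c)) = σ(d) = g, σ(τ(d)) = σ(f) = h, σ(τ(e)) = σ(g) = f, σ(τ(f)) = σ(h) = d, σ(τ(g)) = σ(b) = e, σ(τ(h)) = σ(e) = c.
Hence σ ∘ τ = [a b g h f d e c].

a b g h f d e c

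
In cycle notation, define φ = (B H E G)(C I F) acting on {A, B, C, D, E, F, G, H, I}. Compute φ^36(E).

E

E lies in the 4-cycle (B H E G).
Powers repeat with period 4 on this cycle, and 36 mod 4 = 0, so φ^36(E) = φ^0(E).
So φ^36(E) = E.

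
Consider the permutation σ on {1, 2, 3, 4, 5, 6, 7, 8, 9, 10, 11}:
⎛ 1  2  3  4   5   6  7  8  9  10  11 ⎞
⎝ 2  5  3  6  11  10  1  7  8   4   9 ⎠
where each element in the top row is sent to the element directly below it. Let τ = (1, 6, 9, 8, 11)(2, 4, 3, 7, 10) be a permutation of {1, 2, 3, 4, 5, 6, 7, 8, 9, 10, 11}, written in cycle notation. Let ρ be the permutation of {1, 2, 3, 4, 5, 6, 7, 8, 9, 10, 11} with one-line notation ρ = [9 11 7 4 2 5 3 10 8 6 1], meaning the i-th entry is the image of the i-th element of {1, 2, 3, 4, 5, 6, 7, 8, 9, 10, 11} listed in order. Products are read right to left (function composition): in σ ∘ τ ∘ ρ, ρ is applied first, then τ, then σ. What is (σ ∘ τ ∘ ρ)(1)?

Chase 1: ρ(1) = 9; τ(9) = 8; σ(8) = 7. Hence (σ ∘ τ ∘ ρ)(1) = 7.

7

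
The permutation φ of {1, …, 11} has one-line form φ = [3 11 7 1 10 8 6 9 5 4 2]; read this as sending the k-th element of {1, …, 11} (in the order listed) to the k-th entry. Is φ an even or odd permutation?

In disjoint-cycle form the cycle lengths are 9, 2.
A cycle is odd iff its length is even; φ has 1 even-length cycle, so sgn(φ) = (−1)^1 and φ is odd.

odd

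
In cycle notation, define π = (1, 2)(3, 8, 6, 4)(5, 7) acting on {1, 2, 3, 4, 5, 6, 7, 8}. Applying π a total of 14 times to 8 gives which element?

8 lies in the 4-cycle (3, 8, 6, 4).
Powers repeat with period 4 on this cycle, and 14 mod 4 = 2, so π^14(8) = π^2(8).
Stepping 2 places around the cycle: 8 → 6 → 4.

4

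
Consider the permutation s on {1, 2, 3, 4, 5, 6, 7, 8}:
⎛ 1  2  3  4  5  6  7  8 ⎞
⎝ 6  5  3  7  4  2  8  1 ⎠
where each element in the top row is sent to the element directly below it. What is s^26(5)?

Tracing 5 → 4 → … returns to 5 after 7 steps, so 5 lies in a 7-cycle (1, 6, 2, 5, 4, 7, 8).
Since the cycle has length 7, s^26 acts on it the same as s^5 (26 mod 7 = 5).
Stepping 5 places around the cycle: 5 → 4 → 7 → 8 → 1 → 6.

6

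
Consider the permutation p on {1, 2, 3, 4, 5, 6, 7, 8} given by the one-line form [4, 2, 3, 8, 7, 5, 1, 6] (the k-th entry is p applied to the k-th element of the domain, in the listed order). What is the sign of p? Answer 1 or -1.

-1

In disjoint-cycle form the cycle lengths are 6, 1, 1.
A cycle is odd iff its length is even; p has 1 even-length cycle, so sgn(p) = (−1)^1 and p is odd.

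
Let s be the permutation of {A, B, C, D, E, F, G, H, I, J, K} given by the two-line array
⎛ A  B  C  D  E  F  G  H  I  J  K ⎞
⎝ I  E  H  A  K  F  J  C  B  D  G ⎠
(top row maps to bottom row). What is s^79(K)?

Tracing K → G → … returns to K after 8 steps, so K lies in an 8-cycle (A, I, B, E, K, G, J, D).
Since the cycle has length 8, s^79 acts on it the same as s^7 (79 mod 8 = 7).
Stepping 7 places around the cycle: K → G → J → D → A → I → B → E.

E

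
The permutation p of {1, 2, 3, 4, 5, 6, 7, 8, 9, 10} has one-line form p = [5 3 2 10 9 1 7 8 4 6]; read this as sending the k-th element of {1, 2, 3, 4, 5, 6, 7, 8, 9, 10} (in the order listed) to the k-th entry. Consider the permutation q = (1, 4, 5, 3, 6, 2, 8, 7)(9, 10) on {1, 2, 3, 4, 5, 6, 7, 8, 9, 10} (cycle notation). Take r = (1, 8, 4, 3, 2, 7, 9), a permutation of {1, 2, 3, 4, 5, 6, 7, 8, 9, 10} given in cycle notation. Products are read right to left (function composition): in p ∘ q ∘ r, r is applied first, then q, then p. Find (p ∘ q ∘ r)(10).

4

Apply the permutations in order: r(10) = 10, then q(10) = 9, then p(9) = 4. So (p ∘ q ∘ r)(10) = 4.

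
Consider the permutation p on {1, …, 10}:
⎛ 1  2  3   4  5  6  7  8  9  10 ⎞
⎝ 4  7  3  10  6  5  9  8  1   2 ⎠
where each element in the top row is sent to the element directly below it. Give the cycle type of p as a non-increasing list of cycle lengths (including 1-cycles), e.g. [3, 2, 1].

[6, 2, 1, 1]

The disjoint cycles are (1 4 10 2 7 9)(3)(5 6)(8), with lengths 6, 2, 1, 1 in non-increasing order.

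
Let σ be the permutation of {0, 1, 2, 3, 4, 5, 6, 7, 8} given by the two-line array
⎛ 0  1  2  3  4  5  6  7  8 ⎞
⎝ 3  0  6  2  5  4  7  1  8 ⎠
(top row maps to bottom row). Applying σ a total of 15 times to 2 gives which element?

Tracing 2 → 6 → … returns to 2 after 6 steps, so 2 lies in a 6-cycle (0 3 2 6 7 1).
On a 6-cycle, σ^6 is the identity, so σ^15 = σ^3 there (15 ≡ 3 mod 6).
Advancing 3 steps from 2: 2 → 6 → 7 → 1.

1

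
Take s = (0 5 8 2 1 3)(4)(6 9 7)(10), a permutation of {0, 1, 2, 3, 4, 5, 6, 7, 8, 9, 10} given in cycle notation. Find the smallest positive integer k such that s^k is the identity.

6

The cycle type of s is (6, 3, 1, 1).
The order of s is the least common multiple of its cycle lengths: lcm(6, 3) = 6.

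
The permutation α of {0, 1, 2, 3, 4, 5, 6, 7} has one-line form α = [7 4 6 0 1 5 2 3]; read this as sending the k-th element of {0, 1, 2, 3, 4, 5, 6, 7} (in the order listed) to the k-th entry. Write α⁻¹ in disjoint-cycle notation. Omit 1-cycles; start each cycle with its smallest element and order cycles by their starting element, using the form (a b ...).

(0 3 7)(1 4)(2 6)

The cycle decomposition of α is (0 7 3)(1 4)(2 6).
The inverse reverses every cycle; in canonical form, α⁻¹ = (0 3 7)(1 4)(2 6).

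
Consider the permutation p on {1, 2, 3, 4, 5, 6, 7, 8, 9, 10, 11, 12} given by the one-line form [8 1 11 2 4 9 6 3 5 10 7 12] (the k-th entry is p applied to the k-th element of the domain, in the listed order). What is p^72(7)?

Tracing 7 → 6 → … returns to 7 after 10 steps, so 7 lies in a 10-cycle (1 8 3 11 7 6 9 5 4 2).
Powers repeat with period 10 on this cycle, and 72 mod 10 = 2, so p^72(7) = p^2(7).
Stepping 2 places around the cycle: 7 → 6 → 9.

9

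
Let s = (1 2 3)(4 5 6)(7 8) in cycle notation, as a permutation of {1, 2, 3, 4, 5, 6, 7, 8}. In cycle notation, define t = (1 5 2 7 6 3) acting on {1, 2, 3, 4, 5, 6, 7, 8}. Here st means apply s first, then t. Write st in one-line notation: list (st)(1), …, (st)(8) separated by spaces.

7 1 5 2 3 4 8 6

Chase each element through s then t: 1 → 2 → 7; 2 → 3 → 1; 3 → 1 → 5; 4 → 5 → 2; 5 → 6 → 3; 6 → 4 → 4; 7 → 8 → 8; 8 → 7 → 6.
So st in one-line form is 7 1 5 2 3 4 8 6.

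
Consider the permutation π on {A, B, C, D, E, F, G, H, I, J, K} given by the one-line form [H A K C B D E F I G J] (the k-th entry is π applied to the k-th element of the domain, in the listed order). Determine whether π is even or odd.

In disjoint-cycle form the cycle lengths are 10, 1.
A cycle is odd iff its length is even; π has 1 even-length cycle, so sgn(π) = (−1)^1 and π is odd.

odd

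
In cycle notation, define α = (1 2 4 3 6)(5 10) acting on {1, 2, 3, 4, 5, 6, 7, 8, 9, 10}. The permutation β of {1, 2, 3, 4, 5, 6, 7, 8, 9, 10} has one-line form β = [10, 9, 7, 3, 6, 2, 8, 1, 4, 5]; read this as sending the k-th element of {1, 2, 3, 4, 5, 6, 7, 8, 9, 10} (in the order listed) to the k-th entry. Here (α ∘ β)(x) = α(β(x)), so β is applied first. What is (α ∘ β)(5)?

1

β(5) = 6, then α(6) = 1; composing gives (α ∘ β)(5) = 1.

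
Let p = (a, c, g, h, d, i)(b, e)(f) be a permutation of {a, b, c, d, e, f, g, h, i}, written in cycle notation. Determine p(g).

h

g appears in (a, c, g, h, d, i); the next entry (wrapping around) is h.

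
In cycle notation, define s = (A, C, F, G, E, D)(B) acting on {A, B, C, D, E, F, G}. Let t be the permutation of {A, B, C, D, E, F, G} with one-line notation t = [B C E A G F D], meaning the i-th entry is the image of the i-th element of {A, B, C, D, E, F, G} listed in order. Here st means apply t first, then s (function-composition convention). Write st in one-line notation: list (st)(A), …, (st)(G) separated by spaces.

(st)(x) = s(t(x)). Computing each image: s(t(A)) = s(B) = B, s(t(B)) = s(C) = F, s(t(C)) = s(E) = D, s(t(D)) = s(A) = C, s(t(E)) = s(G) = E, s(t(F)) = s(F) = G, s(t(G)) = s(D) = A.
Hence st = [B F D C E G A].

B F D C E G A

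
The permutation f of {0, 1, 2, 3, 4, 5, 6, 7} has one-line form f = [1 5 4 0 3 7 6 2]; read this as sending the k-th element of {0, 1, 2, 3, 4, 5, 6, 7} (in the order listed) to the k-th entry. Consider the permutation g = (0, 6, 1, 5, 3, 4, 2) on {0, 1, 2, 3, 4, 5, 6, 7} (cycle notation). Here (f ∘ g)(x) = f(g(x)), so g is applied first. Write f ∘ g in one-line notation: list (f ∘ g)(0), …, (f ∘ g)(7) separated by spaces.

Chase each element through g then f: 0 → 6 → 6; 1 → 5 → 7; 2 → 0 → 1; 3 → 4 → 3; 4 → 2 → 4; 5 → 3 → 0; 6 → 1 → 5; 7 → 7 → 2.
So f ∘ g in one-line form is 6 7 1 3 4 0 5 2.

6 7 1 3 4 0 5 2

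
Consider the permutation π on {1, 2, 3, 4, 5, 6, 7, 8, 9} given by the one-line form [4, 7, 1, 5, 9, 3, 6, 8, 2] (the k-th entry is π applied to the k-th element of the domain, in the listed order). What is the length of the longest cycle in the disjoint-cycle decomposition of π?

8

Decomposing into disjoint cycles gives (1 4 5 9 2 7 6 3); the longest has length 8.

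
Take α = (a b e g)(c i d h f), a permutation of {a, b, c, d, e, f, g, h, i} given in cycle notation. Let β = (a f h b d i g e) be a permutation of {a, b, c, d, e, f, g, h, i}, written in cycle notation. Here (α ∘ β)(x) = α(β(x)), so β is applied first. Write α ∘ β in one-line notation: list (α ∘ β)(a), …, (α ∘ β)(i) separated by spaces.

c h i d b f g e a

Chase each element through β then α: a → f → c; b → d → h; c → c → i; d → i → d; e → a → b; f → h → f; g → e → g; h → b → e; i → g → a.
Collecting the images, α ∘ β = [c h i d b f g e a].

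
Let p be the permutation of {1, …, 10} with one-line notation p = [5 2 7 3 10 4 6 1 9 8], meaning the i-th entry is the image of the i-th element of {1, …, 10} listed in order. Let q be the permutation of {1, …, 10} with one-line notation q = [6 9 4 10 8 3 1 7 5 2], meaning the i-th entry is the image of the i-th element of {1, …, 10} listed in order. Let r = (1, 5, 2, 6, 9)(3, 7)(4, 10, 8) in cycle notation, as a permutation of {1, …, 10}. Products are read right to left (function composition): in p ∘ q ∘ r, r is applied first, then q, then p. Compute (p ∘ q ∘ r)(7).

Chase 7: r(7) = 3; q(3) = 4; p(4) = 3. Hence (p ∘ q ∘ r)(7) = 3.

3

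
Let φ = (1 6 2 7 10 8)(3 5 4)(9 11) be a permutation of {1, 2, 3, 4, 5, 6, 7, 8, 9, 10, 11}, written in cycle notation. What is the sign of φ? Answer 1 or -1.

1

The cycle lengths are 6, 3, 2.
A cycle is odd iff its length is even; φ has 2 even-length cycles, so sgn(φ) = (−1)^2 and φ is even.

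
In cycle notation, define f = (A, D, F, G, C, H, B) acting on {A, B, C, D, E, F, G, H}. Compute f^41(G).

G lies in the 7-cycle (A, D, F, G, C, H, B).
Since the cycle has length 7, f^41 acts on it the same as f^6 (41 mod 7 = 6).
Stepping 6 places around the cycle: G → C → H → B → A → D → F.

F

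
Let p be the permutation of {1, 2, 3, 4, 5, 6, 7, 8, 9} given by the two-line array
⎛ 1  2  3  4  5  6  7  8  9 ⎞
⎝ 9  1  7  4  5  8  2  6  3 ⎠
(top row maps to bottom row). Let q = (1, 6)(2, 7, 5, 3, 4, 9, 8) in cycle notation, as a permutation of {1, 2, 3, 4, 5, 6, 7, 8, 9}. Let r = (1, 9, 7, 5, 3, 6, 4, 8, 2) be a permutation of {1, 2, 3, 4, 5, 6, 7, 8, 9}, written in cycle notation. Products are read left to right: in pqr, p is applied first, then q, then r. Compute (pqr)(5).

Chase 5: p(5) = 5; q(5) = 3; r(3) = 6. Hence (pqr)(5) = 6.

6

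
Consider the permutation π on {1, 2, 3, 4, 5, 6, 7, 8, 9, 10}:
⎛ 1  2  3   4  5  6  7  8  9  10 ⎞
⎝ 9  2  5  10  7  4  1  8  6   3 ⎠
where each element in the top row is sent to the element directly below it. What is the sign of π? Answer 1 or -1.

-1

In disjoint-cycle form the cycle lengths are 8, 1, 1.
A cycle of length ℓ contributes ℓ−1 transpositions, so π is a product of 7 transpositions — odd.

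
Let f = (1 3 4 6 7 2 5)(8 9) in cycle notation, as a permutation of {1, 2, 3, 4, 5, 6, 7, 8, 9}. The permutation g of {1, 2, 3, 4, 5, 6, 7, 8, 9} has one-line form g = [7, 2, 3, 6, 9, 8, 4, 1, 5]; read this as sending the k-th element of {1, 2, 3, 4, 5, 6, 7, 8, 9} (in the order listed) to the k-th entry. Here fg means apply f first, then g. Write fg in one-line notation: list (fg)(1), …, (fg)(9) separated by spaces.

3 9 6 8 7 4 2 5 1

(fg)(x) = g(f(x)). Computing each image: g(f(1)) = g(3) = 3, g(f(2)) = g(5) = 9, g(f(3)) = g(4) = 6, g(f(4)) = g(6) = 8, g(f(5)) = g(1) = 7, g(f(6)) = g(7) = 4, g(f(7)) = g(2) = 2, g(f(8)) = g(9) = 5, g(f(9)) = g(8) = 1.
Hence fg = [3 9 6 8 7 4 2 5 1].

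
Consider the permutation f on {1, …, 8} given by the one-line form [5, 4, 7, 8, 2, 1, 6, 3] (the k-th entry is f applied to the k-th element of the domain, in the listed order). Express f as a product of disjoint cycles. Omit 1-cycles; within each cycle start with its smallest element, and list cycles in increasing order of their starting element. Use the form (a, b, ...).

(1, 5, 2, 4, 8, 3, 7, 6)

Start at 1 and follow images: 1 → 5 → 2 → 4 → 8 → 3 → 7 → 6 → 1, giving the cycle (1, 5, 2, 4, 8, 3, 7, 6).
Repeating from the next unused element and collecting all non-trivial cycles gives (1, 5, 2, 4, 8, 3, 7, 6).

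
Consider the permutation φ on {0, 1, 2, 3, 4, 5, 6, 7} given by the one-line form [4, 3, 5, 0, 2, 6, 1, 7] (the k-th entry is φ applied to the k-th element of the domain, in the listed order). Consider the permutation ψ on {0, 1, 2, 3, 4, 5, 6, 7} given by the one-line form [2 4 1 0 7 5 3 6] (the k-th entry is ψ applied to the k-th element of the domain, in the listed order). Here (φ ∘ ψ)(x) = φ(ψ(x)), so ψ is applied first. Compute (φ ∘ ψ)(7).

1

(φ ∘ ψ)(7) = φ(ψ(7)). ψ(7) = 6, then φ(6) = 1. So (φ ∘ ψ)(7) = 1.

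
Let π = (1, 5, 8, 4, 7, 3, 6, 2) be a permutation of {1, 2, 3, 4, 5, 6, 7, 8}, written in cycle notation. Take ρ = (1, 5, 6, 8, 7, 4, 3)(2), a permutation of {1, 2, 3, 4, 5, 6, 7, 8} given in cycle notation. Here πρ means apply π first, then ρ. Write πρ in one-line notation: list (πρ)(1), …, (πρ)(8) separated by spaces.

Chase each element through π then ρ: 1 → 5 → 6; 2 → 1 → 5; 3 → 6 → 8; 4 → 7 → 4; 5 → 8 → 7; 6 → 2 → 2; 7 → 3 → 1; 8 → 4 → 3.
Collecting the images, πρ = [6 5 8 4 7 2 1 3].

6 5 8 4 7 2 1 3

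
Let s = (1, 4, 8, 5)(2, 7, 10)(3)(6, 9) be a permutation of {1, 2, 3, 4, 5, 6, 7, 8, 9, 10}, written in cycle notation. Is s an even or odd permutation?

The cycle lengths are 4, 3, 2, 1.
A cycle of length ℓ contributes ℓ−1 transpositions, so s is a product of 3 + 2 + 1 = 6 transpositions — even.

even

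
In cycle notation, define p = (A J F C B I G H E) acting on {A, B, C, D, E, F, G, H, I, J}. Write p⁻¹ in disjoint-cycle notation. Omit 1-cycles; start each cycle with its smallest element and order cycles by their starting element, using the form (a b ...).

(A E H G I B C F J)

The inverse reverses each cycle.
After reversing and putting each cycle's least element first, p⁻¹ = (A E H G I B C F J).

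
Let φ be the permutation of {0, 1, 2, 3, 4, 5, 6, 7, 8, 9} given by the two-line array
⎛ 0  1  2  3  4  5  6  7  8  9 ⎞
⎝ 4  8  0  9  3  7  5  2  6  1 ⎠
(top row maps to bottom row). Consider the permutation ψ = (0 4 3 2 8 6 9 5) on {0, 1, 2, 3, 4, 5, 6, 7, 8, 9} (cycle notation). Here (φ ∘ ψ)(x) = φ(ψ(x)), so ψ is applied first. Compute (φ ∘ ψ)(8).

(φ ∘ ψ)(8) = φ(ψ(8)). ψ(8) = 6, then φ(6) = 5. So (φ ∘ ψ)(8) = 5.

5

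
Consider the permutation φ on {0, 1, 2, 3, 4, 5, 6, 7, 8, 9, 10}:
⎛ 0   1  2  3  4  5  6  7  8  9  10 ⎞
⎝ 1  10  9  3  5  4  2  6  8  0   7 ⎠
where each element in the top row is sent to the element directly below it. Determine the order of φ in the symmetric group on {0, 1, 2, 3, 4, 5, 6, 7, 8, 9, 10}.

14

Decomposing into disjoint cycles gives cycle lengths 7, 2, 1, 1.
Since disjoint cycles commute, ord(φ) = lcm(7, 2) = 14.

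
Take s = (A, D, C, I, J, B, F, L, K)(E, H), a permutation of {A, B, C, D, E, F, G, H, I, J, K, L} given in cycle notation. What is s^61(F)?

J

F lies in the 9-cycle (A, D, C, I, J, B, F, L, K).
Powers repeat with period 9 on this cycle, and 61 mod 9 = 7, so s^61(F) = s^7(F).
Advancing 7 steps from F: F → L → K → A → D → C → I → J.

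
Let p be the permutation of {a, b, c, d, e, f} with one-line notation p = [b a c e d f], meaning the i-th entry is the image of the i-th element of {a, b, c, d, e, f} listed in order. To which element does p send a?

a is element number 1 of the domain, and entry number 1 of the one-line form is b, so p(a) = b.

b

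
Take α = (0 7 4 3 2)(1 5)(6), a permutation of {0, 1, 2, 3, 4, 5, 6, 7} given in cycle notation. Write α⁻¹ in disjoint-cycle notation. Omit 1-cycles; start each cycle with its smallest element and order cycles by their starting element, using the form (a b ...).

If α sends a → b within a cycle, α⁻¹ sends b → a; equivalently, reverse each cycle.
After reversing and putting each cycle's least element first, α⁻¹ = (0 2 3 4 7)(1 5).

(0 2 3 4 7)(1 5)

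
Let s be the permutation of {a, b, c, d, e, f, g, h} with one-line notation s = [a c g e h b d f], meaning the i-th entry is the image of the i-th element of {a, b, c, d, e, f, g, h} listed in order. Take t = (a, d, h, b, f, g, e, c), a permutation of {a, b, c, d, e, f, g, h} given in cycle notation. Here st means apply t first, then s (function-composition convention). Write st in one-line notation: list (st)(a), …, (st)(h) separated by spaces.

e b a f g d h c

For each element, apply t then s: a → d → e; b → f → b; c → a → a; d → h → f; e → c → g; f → g → d; g → e → h; h → b → c.
So st in one-line form is e b a f g d h c.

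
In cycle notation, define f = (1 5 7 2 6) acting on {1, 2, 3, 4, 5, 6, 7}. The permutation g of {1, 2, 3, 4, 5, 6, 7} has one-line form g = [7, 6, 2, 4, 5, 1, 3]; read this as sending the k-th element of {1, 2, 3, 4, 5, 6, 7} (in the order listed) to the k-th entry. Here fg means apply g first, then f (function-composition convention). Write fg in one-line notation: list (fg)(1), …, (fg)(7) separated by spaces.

(fg)(x) = f(g(x)). Computing each image: f(g(1)) = f(7) = 2, f(g(2)) = f(6) = 1, f(g(3)) = f(2) = 6, f(g(4)) = f(4) = 4, f(g(5)) = f(5) = 7, f(g(6)) = f(1) = 5, f(g(7)) = f(3) = 3.
Hence fg = [2 1 6 4 7 5 3].

2 1 6 4 7 5 3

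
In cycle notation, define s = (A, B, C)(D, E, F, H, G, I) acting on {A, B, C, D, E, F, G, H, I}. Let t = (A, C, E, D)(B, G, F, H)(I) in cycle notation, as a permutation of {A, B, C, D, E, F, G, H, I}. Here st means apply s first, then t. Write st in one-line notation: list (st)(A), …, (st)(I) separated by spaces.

For each element, apply s then t: A → B → G; B → C → E; C → A → C; D → E → D; E → F → H; F → H → B; G → I → I; H → G → F; I → D → A.
So st in one-line form is G E C D H B I F A.

G E C D H B I F A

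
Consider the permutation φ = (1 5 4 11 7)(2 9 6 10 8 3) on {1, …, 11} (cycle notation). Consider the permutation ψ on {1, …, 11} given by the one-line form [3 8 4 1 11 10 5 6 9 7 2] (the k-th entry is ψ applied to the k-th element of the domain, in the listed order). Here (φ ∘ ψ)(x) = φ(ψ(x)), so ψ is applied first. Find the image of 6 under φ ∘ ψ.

8

(φ ∘ ψ)(6) = φ(ψ(6)). ψ(6) = 10, then φ(10) = 8. So (φ ∘ ψ)(6) = 8.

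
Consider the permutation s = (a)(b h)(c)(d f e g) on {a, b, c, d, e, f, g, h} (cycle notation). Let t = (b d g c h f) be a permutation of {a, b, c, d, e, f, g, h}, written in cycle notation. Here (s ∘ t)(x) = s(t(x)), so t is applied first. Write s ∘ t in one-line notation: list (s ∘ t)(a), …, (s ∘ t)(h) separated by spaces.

a f b d g h c e

(s ∘ t)(x) = s(t(x)). Computing each image: s(t(a)) = s(a) = a, s(t(b)) = s(d) = f, s(t(c)) = s(h) = b, s(t(d)) = s(g) = d, s(t(e)) = s(e) = g, s(t(f)) = s(b) = h, s(t(g)) = s(c) = c, s(t(h)) = s(f) = e.
Hence s ∘ t = [a f b d g h c e].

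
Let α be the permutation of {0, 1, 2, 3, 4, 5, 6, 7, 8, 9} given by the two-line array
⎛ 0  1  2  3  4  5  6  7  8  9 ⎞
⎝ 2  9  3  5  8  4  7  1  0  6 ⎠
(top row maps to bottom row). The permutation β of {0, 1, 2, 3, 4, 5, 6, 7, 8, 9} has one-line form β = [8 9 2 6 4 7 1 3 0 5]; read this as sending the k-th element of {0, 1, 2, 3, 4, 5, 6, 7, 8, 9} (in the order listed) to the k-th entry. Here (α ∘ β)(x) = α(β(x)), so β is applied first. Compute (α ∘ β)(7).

(α ∘ β)(7) = α(β(7)). β(7) = 3, then α(3) = 5. So (α ∘ β)(7) = 5.

5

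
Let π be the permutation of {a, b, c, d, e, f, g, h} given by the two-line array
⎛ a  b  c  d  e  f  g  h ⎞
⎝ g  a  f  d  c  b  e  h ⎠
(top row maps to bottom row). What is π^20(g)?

Tracing g → e → … returns to g after 6 steps, so g lies in a 6-cycle (a g e c f b).
Since the cycle has length 6, π^20 acts on it the same as π^2 (20 mod 6 = 2).
Advancing 2 steps from g: g → e → c.

c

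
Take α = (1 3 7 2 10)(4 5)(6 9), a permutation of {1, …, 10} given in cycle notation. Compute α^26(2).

10

2 lies in the 5-cycle (1 3 7 2 10).
Since the cycle has length 5, α^26 acts on it the same as α^1 (26 mod 5 = 1).
Stepping 1 place around the cycle: 2 → 10.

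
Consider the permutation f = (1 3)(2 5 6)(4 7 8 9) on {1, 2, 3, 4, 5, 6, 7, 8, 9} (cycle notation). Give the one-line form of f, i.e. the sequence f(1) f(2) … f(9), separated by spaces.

Image by image: 1→3, 2→5, 3→1, 4→7, 5→6, 6→2, 7→8, 8→9, 9→4.
So the one-line form is 3 5 1 7 6 2 8 9 4.

3 5 1 7 6 2 8 9 4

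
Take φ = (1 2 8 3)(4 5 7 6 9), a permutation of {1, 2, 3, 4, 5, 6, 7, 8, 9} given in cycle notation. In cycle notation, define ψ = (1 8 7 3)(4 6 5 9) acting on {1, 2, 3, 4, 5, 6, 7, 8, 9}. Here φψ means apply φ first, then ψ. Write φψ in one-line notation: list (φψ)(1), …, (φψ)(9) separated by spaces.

(φψ)(x) = ψ(φ(x)). Computing each image: ψ(φ(1)) = ψ(2) = 2, ψ(φ(2)) = ψ(8) = 7, ψ(φ(3)) = ψ(1) = 8, ψ(φ(4)) = ψ(5) = 9, ψ(φ(5)) = ψ(7) = 3, ψ(φ(6)) = ψ(9) = 4, ψ(φ(7)) = ψ(6) = 5, ψ(φ(8)) = ψ(3) = 1, ψ(φ(9)) = ψ(4) = 6.
Hence φψ = [2 7 8 9 3 4 5 1 6].

2 7 8 9 3 4 5 1 6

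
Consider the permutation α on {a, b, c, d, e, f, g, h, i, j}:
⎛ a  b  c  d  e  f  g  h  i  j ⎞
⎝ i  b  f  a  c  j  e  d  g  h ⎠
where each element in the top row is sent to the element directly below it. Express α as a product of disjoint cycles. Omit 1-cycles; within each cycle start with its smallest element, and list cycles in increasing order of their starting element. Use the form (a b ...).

(a i g e c f j h d)

Start at a and follow images: a → i → g → e → c → f → j → h → d → a, giving the cycle (a i g e c f j h d).
Continuing from each remaining unvisited element yields (a i g e c f j h d).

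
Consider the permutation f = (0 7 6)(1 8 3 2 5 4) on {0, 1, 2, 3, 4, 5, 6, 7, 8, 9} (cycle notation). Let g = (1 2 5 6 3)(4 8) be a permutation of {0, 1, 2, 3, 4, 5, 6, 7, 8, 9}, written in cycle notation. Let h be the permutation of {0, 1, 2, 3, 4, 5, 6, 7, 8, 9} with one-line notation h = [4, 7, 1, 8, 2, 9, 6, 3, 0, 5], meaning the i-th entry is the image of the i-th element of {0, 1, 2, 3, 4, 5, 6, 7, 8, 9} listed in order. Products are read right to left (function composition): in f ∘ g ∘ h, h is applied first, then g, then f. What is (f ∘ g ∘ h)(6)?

2

Chase 6: h(6) = 6; g(6) = 3; f(3) = 2. Hence (f ∘ g ∘ h)(6) = 2.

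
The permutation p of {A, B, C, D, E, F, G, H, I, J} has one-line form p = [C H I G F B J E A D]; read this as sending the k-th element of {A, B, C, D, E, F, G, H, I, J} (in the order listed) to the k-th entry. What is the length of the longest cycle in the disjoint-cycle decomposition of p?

Decomposing into disjoint cycles gives (A C I)(B H E F)(D G J); the longest has length 4.

4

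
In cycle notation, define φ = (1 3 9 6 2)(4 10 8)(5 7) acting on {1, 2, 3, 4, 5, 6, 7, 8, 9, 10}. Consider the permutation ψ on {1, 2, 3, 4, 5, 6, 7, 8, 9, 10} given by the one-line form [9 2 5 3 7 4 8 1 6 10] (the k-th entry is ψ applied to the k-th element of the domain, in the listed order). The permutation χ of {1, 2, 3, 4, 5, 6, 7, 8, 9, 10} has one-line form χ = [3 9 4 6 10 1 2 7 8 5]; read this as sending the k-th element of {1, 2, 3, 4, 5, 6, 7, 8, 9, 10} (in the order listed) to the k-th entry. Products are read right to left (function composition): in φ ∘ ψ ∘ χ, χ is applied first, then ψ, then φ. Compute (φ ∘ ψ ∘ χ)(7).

1

Chase 7: χ(7) = 2; ψ(2) = 2; φ(2) = 1. Hence (φ ∘ ψ ∘ χ)(7) = 1.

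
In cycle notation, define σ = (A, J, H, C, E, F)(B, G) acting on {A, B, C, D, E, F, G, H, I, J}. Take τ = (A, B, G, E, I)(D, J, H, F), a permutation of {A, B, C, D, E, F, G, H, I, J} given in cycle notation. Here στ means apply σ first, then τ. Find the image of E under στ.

First apply σ: σ(E) = F, then τ(F) = D. Thus (στ)(E) = D.

D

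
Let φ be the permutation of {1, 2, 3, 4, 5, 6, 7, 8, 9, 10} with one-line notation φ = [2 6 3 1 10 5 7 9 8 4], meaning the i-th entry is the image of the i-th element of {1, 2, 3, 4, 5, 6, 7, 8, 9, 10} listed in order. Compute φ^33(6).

4

Tracing 6 → 5 → … returns to 6 after 6 steps, so 6 lies in a 6-cycle (1 2 6 5 10 4).
Since the cycle has length 6, φ^33 acts on it the same as φ^3 (33 mod 6 = 3).
Advancing 3 steps from 6: 6 → 5 → 10 → 4.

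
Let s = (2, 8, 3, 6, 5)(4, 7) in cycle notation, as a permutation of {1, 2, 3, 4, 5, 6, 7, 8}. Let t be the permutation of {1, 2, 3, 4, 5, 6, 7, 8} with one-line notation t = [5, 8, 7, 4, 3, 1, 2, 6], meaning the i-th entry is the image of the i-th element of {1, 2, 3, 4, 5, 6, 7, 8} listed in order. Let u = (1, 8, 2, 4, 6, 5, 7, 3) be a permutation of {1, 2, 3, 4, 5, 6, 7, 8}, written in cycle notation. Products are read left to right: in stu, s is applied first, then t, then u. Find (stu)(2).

5

(stu)(2) = u(t(s(2))). s(2) = 8, then t(8) = 6, then u(6) = 5, so the result is 5.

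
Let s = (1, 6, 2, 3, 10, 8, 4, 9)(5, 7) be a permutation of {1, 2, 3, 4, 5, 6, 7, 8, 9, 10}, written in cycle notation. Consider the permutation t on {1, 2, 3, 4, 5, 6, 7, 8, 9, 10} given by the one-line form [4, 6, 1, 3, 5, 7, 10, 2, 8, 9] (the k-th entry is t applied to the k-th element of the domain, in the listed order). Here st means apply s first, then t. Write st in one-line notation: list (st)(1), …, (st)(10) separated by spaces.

For each element, apply s then t: 1 → 6 → 7; 2 → 3 → 1; 3 → 10 → 9; 4 → 9 → 8; 5 → 7 → 10; 6 → 2 → 6; 7 → 5 → 5; 8 → 4 → 3; 9 → 1 → 4; 10 → 8 → 2.
Collecting the images, st = [7 1 9 8 10 6 5 3 4 2].

7 1 9 8 10 6 5 3 4 2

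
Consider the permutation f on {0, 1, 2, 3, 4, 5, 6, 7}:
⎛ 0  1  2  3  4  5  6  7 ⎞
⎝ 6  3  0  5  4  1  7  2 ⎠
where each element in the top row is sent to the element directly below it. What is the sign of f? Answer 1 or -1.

In disjoint-cycle form the cycle lengths are 4, 3, 1.
A cycle of length ℓ contributes ℓ−1 transpositions, so f is a product of 3 + 2 = 5 transpositions — odd.

-1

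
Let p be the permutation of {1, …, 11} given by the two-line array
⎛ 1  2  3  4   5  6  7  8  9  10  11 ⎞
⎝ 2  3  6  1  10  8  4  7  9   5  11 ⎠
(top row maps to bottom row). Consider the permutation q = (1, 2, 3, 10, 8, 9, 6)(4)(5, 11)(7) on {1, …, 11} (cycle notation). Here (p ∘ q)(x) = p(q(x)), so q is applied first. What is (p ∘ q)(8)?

9

(p ∘ q)(8) = p(q(8)). q(8) = 9, then p(9) = 9. So (p ∘ q)(8) = 9.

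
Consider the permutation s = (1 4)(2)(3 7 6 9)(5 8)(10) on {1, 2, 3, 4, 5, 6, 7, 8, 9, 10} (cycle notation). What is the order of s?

4

The cycle type of s is (4, 2, 2, 1, 1).
The order of s is the least common multiple of its cycle lengths: lcm(4, 2, 2) = 4.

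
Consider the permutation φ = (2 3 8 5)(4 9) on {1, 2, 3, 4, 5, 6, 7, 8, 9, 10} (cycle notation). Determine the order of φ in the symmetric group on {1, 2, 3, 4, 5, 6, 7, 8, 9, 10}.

The cycle type of φ is (4, 2, 1, 1, 1, 1).
The order is lcm(4, 2) = 4.

4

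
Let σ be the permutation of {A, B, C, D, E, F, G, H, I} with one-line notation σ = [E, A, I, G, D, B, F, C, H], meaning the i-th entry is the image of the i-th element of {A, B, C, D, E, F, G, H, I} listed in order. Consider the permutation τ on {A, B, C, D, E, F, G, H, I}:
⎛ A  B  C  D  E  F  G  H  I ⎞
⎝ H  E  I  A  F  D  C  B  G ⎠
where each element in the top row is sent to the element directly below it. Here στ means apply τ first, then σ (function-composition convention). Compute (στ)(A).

(στ)(A) = σ(τ(A)). τ(A) = H, then σ(H) = C. So (στ)(A) = C.

C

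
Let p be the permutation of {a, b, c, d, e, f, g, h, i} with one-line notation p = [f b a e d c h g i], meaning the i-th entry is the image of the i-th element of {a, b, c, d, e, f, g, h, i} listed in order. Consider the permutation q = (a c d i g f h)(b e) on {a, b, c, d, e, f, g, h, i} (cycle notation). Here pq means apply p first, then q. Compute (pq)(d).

p(d) = e, then q(e) = b; composing gives (pq)(d) = b.

b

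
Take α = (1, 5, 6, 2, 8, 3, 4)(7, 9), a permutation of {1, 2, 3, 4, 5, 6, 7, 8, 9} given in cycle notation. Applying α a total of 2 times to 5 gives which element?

2

5 lies in the 7-cycle (1, 5, 6, 2, 8, 3, 4).
Advancing 2 steps from 5: 5 → 6 → 2.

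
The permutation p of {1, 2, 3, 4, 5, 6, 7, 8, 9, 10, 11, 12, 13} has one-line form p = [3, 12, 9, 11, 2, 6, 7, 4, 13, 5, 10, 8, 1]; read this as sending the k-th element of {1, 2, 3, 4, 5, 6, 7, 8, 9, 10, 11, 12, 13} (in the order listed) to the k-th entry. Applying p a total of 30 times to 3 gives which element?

Tracing 3 → 9 → … returns to 3 after 4 steps, so 3 lies in a 4-cycle (1, 3, 9, 13).
Since the cycle has length 4, p^30 acts on it the same as p^2 (30 mod 4 = 2).
Advancing 2 steps from 3: 3 → 9 → 13.

13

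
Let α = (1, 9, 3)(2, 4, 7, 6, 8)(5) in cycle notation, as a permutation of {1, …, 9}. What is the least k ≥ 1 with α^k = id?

15

The cycle type of α is (5, 3, 1).
The order of α is the least common multiple of its cycle lengths: lcm(5, 3) = 15.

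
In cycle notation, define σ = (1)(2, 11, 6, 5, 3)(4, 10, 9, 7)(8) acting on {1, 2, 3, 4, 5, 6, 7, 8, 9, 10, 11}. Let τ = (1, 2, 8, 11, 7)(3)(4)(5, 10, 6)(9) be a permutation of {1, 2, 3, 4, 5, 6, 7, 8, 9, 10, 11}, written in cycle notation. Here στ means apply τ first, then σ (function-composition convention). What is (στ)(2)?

8

First apply τ: τ(2) = 8, then σ(8) = 8. Thus (στ)(2) = 8.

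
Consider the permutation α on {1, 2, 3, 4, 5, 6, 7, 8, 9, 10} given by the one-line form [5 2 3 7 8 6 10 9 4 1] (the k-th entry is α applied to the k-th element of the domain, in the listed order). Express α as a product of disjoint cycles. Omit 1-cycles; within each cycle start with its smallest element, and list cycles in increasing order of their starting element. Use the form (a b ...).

(1 5 8 9 4 7 10)

Iterating α from 1 gives 1 → 5 → 8 → 9 → 4 → 7 → 10 → 1; that is the 7-cycle (1 5 8 9 4 7 10).
Continuing from each remaining unvisited element yields (1 5 8 9 4 7 10).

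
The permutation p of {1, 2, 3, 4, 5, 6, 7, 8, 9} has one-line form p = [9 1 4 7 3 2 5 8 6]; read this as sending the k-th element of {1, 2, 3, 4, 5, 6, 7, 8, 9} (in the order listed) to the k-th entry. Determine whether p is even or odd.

In disjoint-cycle form the cycle lengths are 4, 4, 1.
A cycle is odd iff its length is even; p has 2 even-length cycles, so sgn(p) = (−1)^2 and p is even.

even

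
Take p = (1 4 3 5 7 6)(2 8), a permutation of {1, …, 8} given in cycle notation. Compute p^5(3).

3 lies in the 6-cycle (1 4 3 5 7 6).
Stepping 5 places around the cycle: 3 → 5 → 7 → 6 → 1 → 4.

4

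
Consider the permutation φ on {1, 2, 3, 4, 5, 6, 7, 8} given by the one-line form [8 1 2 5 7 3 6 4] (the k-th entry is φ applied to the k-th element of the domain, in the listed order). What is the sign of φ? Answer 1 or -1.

-1

In disjoint-cycle form the cycle lengths are 8.
A cycle is odd iff its length is even; φ has 1 even-length cycle, so sgn(φ) = (−1)^1 and φ is odd.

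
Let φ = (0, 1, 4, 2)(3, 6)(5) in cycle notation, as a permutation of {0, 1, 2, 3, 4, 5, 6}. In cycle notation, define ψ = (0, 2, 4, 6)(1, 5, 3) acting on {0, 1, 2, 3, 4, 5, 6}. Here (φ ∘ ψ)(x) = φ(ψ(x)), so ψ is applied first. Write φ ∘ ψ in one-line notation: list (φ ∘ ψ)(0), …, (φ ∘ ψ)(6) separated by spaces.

0 5 2 4 3 6 1

Chase each element through ψ then φ: 0 → 2 → 0; 1 → 5 → 5; 2 → 4 → 2; 3 → 1 → 4; 4 → 6 → 3; 5 → 3 → 6; 6 → 0 → 1.
Collecting the images, φ ∘ ψ = [0 5 2 4 3 6 1].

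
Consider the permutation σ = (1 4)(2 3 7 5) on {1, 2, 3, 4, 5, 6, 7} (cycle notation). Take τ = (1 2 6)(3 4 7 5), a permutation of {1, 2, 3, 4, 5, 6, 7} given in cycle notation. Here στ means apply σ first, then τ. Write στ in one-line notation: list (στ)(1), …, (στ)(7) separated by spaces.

(στ)(x) = τ(σ(x)). Computing each image: τ(σ(1)) = τ(4) = 7, τ(σ(2)) = τ(3) = 4, τ(σ(3)) = τ(7) = 5, τ(σ(4)) = τ(1) = 2, τ(σ(5)) = τ(2) = 6, τ(σ(6)) = τ(6) = 1, τ(σ(7)) = τ(5) = 3.
Hence στ = [7 4 5 2 6 1 3].

7 4 5 2 6 1 3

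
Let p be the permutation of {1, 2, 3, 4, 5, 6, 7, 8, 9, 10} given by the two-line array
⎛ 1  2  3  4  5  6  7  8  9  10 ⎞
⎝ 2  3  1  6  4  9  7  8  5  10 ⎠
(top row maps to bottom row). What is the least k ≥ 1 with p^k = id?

Decomposing into disjoint cycles gives cycle lengths 4, 3, 1, 1, 1.
Since disjoint cycles commute, ord(p) = lcm(4, 3) = 12.

12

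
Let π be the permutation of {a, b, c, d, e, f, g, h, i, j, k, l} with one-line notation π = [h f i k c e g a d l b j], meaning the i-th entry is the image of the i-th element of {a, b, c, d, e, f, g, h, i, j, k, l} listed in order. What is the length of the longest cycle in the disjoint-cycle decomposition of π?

Decomposing into disjoint cycles gives (a, h)(b, f, e, c, i, d, k)(j, l); the longest has length 7.

7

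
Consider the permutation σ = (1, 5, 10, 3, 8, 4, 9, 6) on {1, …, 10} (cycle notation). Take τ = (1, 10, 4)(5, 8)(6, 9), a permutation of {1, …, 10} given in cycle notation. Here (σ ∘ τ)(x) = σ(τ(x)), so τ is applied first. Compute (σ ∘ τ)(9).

1

(σ ∘ τ)(9) = σ(τ(9)). τ(9) = 6, then σ(6) = 1. So (σ ∘ τ)(9) = 1.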